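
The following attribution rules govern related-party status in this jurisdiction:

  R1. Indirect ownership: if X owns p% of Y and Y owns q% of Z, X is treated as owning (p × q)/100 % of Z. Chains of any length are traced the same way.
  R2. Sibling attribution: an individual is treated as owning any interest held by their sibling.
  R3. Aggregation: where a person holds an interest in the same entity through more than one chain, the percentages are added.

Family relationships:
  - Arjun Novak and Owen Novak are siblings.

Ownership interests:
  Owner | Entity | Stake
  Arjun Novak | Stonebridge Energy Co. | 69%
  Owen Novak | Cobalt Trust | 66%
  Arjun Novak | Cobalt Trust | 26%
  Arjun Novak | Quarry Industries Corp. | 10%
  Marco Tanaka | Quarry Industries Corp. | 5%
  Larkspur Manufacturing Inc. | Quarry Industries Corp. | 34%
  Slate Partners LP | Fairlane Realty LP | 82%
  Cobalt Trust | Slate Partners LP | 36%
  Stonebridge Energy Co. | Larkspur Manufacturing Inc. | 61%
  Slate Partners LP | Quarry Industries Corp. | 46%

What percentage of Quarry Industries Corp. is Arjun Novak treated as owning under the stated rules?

By sibling attribution (R2), Arjun Novak is treated as also owning Owen Novak's interest in Cobalt Trust, giving 26% + 66% = 92%.
Chain via Stonebridge Energy Co. → Larkspur Manufacturing Inc. (R1): 69% × 61% × 34% = 14.3106% of Quarry Industries Corp.
Chain via Cobalt Trust → Slate Partners LP (R1): 92% × 36% × 46% = 15.2352% of Quarry Industries Corp.
Direct interest in Quarry Industries Corp: 10%.
Aggregating (R3): 14.3106% + 15.2352% + 10% = 39.5458%.

39.5458%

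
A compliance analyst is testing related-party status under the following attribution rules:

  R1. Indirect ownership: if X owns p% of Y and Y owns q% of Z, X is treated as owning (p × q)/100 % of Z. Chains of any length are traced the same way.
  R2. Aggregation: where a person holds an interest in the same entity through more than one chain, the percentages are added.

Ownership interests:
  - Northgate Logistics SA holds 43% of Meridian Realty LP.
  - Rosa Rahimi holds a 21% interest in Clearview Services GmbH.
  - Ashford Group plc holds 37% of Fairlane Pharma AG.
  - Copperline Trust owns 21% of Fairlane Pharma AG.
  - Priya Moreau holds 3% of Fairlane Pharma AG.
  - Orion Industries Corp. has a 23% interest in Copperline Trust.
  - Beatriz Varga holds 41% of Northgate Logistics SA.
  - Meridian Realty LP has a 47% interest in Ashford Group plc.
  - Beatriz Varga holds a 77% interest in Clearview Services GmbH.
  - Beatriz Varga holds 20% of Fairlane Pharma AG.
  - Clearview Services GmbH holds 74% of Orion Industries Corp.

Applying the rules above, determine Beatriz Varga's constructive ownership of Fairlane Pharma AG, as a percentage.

Chain via Clearview Services GmbH → Orion Industries Corp. → Copperline Trust (R1): 77% × 74% × 23% × 21% = 2.752134% of Fairlane Pharma AG.
Chain via Northgate Logistics SA → Meridian Realty LP → Ashford Group plc (R1): 41% × 43% × 47% × 37% = 3.065857% of Fairlane Pharma AG.
Direct interest in Fairlane Pharma AG: 20%.
Aggregating (R2): 2.752134% + 3.065857% + 20% = 25.817991%.

25.817991%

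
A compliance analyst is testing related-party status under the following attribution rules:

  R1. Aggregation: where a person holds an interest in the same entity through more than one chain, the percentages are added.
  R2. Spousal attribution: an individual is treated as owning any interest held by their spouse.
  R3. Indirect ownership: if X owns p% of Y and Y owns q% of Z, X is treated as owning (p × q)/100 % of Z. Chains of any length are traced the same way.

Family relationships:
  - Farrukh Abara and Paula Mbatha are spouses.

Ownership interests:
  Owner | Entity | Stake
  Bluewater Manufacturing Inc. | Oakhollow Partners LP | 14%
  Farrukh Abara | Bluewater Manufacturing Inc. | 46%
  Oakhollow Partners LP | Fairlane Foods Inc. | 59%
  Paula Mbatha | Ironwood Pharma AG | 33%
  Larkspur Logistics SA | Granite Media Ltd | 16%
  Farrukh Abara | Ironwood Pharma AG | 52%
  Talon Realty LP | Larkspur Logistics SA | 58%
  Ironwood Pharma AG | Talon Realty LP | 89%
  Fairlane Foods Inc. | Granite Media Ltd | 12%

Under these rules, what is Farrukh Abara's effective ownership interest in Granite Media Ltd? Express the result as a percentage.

By spousal attribution (R2), Farrukh Abara is treated as also owning Paula Mbatha's interest in Ironwood Pharma AG, giving 52% + 33% = 85%.
Chain via Ironwood Pharma AG → Talon Realty LP → Larkspur Logistics SA (R3): 85% × 89% × 58% × 16% = 7.02032% of Granite Media Ltd.
Chain via Bluewater Manufacturing Inc. → Oakhollow Partners LP → Fairlane Foods Inc. (R3): 46% × 14% × 59% × 12% = 0.455952% of Granite Media Ltd.
Aggregating (R1): 7.02032% + 0.455952% = 7.476272%.

7.476272%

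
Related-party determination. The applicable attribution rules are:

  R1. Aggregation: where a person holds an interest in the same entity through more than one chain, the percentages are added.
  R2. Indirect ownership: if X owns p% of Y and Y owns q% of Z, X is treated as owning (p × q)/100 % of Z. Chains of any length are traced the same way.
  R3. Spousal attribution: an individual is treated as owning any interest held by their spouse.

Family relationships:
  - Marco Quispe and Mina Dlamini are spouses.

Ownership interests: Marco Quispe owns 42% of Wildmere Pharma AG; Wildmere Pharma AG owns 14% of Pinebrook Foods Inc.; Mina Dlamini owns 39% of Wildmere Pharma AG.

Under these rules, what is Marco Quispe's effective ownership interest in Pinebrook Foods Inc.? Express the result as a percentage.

11.34%

By spousal attribution (R3), Marco Quispe is treated as also owning Mina Dlamini's interest in Wildmere Pharma AG, giving 42% + 39% = 81%.
Chain via Wildmere Pharma AG (R2): 81% × 14% = 11.34% of Pinebrook Foods Inc.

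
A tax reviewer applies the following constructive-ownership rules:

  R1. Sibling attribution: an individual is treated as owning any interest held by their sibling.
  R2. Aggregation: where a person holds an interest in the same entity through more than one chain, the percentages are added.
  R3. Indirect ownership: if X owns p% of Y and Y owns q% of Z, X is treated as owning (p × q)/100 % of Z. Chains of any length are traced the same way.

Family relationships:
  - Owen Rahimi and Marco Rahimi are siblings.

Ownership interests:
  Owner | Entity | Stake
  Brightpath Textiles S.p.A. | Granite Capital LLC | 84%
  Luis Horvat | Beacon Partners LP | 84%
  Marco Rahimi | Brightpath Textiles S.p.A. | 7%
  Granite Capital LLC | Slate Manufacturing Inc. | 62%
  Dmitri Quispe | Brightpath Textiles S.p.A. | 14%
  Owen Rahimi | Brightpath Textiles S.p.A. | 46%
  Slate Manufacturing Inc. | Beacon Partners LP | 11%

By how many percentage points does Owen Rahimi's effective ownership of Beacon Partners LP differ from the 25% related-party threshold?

21.963736

By sibling attribution (R1), Owen Rahimi is treated as also owning Marco Rahimi's interest in Brightpath Textiles S.p.A, giving 46% + 7% = 53%.
Chain via Brightpath Textiles S.p.A. → Granite Capital LLC → Slate Manufacturing Inc. (R3): 53% × 84% × 62% × 11% = 3.036264% of Beacon Partners LP.
3.036264% falls short of the 25% threshold by 21.963736 percentage points.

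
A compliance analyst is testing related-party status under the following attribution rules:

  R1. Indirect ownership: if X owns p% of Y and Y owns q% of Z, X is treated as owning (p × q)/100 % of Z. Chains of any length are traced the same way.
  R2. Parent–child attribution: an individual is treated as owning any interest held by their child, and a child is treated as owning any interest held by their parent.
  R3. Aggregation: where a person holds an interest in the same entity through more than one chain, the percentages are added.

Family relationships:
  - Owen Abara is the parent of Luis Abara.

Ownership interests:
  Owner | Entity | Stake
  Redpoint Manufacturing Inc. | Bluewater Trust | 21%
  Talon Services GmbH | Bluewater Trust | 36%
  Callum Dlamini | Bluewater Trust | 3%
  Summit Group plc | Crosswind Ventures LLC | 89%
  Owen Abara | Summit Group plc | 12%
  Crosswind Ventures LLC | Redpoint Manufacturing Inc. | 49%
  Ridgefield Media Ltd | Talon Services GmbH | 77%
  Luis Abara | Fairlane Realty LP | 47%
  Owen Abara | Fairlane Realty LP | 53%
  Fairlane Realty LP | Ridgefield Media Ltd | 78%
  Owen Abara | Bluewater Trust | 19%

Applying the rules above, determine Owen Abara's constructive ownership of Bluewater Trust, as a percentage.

41.720572%

By parent–child attribution (R2), Owen Abara is treated as also owning Luis Abara's interest in Fairlane Realty LP, giving 53% + 47% = 100%.
Chain via Fairlane Realty LP → Ridgefield Media Ltd → Talon Services GmbH (R1): 100% × 78% × 77% × 36% = 21.6216% of Bluewater Trust.
Chain via Summit Group plc → Crosswind Ventures LLC → Redpoint Manufacturing Inc. (R1): 12% × 89% × 49% × 21% = 1.098972% of Bluewater Trust.
Direct interest in Bluewater Trust: 19%.
Aggregating (R3): 21.6216% + 1.098972% + 19% = 41.720572%.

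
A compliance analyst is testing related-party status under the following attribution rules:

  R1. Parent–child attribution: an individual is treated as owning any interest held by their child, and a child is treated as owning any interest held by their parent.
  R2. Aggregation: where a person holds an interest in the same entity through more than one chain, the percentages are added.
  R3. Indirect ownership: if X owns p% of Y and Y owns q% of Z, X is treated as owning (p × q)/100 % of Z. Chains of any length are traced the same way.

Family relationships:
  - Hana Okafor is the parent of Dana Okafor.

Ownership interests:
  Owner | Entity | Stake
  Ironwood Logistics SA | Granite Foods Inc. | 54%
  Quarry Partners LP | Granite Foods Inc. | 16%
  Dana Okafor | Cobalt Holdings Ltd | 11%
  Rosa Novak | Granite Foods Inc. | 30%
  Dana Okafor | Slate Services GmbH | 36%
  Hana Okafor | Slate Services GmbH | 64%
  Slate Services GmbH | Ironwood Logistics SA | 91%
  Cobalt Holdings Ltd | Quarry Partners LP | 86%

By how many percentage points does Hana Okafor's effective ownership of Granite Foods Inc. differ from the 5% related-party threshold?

45.6536

By parent–child attribution (R1), Hana Okafor is treated as also owning Dana Okafor's interest in Slate Services GmbH, giving 64% + 36% = 100%.
By parent–child attribution (R1), Hana Okafor is treated as owning Dana Okafor's 11% interest in Cobalt Holdings Ltd.
Chain via Slate Services GmbH → Ironwood Logistics SA (R3): 100% × 91% × 54% = 49.14% of Granite Foods Inc.
Chain via Cobalt Holdings Ltd → Quarry Partners LP (R3): 11% × 86% × 16% = 1.5136% of Granite Foods Inc.
Aggregating (R2): 49.14% + 1.5136% = 50.6536%.
50.6536% exceeds the 5% threshold by 45.6536 percentage points.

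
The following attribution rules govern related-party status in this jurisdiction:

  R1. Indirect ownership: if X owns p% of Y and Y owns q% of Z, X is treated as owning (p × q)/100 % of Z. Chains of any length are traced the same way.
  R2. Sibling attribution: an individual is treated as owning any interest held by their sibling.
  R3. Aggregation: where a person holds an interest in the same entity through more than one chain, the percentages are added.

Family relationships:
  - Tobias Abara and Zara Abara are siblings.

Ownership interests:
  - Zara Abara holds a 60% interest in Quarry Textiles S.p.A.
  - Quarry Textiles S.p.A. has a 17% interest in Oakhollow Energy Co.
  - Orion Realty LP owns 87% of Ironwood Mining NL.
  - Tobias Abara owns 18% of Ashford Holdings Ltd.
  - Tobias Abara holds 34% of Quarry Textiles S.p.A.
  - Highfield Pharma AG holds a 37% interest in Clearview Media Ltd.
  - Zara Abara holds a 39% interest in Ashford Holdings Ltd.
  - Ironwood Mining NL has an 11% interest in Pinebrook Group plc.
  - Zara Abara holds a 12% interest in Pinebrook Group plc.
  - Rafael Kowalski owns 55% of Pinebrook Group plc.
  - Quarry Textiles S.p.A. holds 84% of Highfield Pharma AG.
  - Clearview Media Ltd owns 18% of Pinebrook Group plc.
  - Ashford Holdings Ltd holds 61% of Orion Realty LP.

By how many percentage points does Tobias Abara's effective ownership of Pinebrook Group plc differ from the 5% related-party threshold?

15.586225

By sibling attribution (R2), Tobias Abara is treated as also owning Zara Abara's interest in Ashford Holdings Ltd, giving 18% + 39% = 57%.
By sibling attribution (R2), Tobias Abara is treated as also owning Zara Abara's interest in Quarry Textiles S.p.A, giving 34% + 60% = 94%.
By sibling attribution (R2), Tobias Abara is treated as owning Zara Abara's 12% interest in Pinebrook Group plc.
Chain via Ashford Holdings Ltd → Orion Realty LP → Ironwood Mining NL (R1): 57% × 61% × 87% × 11% = 3.327489% of Pinebrook Group plc.
Chain via Quarry Textiles S.p.A. → Highfield Pharma AG → Clearview Media Ltd (R1): 94% × 84% × 37% × 18% = 5.258736% of Pinebrook Group plc.
Direct interest in Pinebrook Group plc: 12%.
Aggregating (R3): 3.327489% + 5.258736% + 12% = 20.586225%.
20.586225% exceeds the 5% threshold by 15.586225 percentage points.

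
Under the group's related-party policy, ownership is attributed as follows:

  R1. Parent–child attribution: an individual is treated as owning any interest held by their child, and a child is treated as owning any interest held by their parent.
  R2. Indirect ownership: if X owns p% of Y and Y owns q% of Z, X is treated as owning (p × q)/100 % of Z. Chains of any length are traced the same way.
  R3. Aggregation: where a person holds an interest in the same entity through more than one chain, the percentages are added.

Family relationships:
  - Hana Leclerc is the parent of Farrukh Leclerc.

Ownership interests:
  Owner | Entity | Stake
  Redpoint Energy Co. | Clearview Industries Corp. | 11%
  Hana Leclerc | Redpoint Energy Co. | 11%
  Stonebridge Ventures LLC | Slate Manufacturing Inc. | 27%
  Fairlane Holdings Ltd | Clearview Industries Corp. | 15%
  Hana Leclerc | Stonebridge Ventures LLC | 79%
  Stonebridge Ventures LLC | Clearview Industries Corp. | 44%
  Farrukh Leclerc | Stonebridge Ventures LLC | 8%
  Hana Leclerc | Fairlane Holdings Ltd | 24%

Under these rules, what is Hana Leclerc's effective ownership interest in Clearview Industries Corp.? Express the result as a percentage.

By parent–child attribution (R1), Hana Leclerc is treated as also owning Farrukh Leclerc's interest in Stonebridge Ventures LLC, giving 79% + 8% = 87%.
Chain via Fairlane Holdings Ltd (R2): 24% × 15% = 3.6% of Clearview Industries Corp.
Chain via Stonebridge Ventures LLC (R2): 87% × 44% = 38.28% of Clearview Industries Corp.
Chain via Redpoint Energy Co. (R2): 11% × 11% = 1.21% of Clearview Industries Corp.
Aggregating (R3): 3.6% + 38.28% + 1.21% = 43.09%.

43.09%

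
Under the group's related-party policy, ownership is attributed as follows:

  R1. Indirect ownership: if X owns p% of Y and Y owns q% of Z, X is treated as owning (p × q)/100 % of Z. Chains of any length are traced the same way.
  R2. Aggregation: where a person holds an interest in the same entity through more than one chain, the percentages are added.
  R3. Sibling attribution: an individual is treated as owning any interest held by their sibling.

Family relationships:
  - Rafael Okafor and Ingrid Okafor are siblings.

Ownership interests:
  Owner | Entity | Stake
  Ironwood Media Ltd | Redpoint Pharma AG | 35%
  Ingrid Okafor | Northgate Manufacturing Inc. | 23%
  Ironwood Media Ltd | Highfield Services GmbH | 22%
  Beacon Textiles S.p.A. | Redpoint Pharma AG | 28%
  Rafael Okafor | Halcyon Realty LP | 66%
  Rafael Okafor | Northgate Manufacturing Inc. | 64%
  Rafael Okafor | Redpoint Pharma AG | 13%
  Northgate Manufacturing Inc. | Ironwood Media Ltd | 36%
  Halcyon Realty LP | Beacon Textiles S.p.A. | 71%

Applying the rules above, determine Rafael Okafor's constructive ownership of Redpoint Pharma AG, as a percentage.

37.0828%

By sibling attribution (R3), Rafael Okafor is treated as also owning Ingrid Okafor's interest in Northgate Manufacturing Inc, giving 64% + 23% = 87%.
Chain via Halcyon Realty LP → Beacon Textiles S.p.A. (R1): 66% × 71% × 28% = 13.1208% of Redpoint Pharma AG.
Chain via Northgate Manufacturing Inc. → Ironwood Media Ltd (R1): 87% × 36% × 35% = 10.962% of Redpoint Pharma AG.
Direct interest in Redpoint Pharma AG: 13%.
Aggregating (R2): 13.1208% + 10.962% + 13% = 37.0828%.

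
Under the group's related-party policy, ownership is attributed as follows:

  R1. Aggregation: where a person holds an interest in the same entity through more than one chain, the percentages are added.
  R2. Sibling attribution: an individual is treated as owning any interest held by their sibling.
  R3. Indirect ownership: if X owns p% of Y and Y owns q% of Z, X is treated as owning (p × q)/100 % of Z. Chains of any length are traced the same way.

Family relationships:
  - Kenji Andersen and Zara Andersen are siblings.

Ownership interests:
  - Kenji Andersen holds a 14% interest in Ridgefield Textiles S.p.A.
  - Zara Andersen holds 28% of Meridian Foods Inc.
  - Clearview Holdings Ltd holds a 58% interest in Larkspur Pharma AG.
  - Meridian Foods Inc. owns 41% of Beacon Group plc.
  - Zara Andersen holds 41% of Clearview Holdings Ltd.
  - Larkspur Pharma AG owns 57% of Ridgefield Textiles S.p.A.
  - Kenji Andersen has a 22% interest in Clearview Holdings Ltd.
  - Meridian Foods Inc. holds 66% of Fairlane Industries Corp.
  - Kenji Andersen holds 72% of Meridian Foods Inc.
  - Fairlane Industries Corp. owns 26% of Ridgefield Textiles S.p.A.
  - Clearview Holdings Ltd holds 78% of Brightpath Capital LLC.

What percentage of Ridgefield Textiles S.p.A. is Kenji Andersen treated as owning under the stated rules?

By sibling attribution (R2), Kenji Andersen is treated as also owning Zara Andersen's interest in Clearview Holdings Ltd, giving 22% + 41% = 63%.
By sibling attribution (R2), Kenji Andersen is treated as also owning Zara Andersen's interest in Meridian Foods Inc, giving 72% + 28% = 100%.
Chain via Clearview Holdings Ltd → Larkspur Pharma AG (R3): 63% × 58% × 57% = 20.8278% of Ridgefield Textiles S.p.A.
Chain via Meridian Foods Inc. → Fairlane Industries Corp. (R3): 100% × 66% × 26% = 17.16% of Ridgefield Textiles S.p.A.
Direct interest in Ridgefield Textiles S.p.A: 14%.
Aggregating (R1): 20.8278% + 17.16% + 14% = 51.9878%.

51.9878%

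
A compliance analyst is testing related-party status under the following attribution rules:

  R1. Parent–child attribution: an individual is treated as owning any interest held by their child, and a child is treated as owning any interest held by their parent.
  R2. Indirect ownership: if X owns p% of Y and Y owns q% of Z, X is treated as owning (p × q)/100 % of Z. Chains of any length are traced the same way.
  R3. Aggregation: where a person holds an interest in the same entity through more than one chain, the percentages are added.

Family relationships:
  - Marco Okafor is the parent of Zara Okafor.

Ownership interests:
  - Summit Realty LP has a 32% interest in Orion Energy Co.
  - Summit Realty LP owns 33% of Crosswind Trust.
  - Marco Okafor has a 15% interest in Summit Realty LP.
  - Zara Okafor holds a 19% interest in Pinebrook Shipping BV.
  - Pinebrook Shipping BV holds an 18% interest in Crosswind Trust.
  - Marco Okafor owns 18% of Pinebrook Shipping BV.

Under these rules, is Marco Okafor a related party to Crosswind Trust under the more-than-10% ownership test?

Yes

By parent–child attribution (R1), Marco Okafor is treated as also owning Zara Okafor's interest in Pinebrook Shipping BV, giving 18% + 19% = 37%.
Chain via Summit Realty LP (R2): 15% × 33% = 4.95% of Crosswind Trust.
Chain via Pinebrook Shipping BV (R2): 37% × 18% = 6.66% of Crosswind Trust.
Aggregating (R3): 4.95% + 6.66% = 11.61%.
11.61% exceeds the 10% threshold, so Marco is a related party to Crosswind Trust.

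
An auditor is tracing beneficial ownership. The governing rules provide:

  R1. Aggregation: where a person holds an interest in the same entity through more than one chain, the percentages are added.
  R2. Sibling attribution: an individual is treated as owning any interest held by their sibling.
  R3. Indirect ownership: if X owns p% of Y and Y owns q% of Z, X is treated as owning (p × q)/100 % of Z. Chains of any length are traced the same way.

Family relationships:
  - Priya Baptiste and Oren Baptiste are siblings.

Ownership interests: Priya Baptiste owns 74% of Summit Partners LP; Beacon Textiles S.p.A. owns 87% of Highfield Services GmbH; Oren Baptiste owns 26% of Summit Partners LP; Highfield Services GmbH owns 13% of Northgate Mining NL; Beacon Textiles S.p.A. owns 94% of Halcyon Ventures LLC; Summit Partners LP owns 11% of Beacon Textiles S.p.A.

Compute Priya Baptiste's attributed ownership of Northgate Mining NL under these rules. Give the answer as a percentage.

By sibling attribution (R2), Priya Baptiste is treated as also owning Oren Baptiste's interest in Summit Partners LP, giving 74% + 26% = 100%.
Chain via Summit Partners LP → Beacon Textiles S.p.A. → Highfield Services GmbH (R3): 100% × 11% × 87% × 13% = 1.2441% of Northgate Mining NL.

1.2441%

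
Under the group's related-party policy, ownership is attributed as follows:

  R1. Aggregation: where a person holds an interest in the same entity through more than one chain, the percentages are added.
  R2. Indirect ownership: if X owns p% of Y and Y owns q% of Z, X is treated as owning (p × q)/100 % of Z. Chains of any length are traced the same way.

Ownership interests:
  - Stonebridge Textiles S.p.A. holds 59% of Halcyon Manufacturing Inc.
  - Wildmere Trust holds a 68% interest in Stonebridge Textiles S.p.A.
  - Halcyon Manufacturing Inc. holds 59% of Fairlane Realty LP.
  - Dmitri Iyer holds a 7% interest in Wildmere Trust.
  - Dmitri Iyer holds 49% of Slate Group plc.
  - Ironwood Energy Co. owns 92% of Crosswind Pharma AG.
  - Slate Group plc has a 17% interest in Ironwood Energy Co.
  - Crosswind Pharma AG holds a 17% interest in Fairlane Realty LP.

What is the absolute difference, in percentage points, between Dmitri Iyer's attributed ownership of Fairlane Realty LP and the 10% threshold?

Chain via Slate Group plc → Ironwood Energy Co. → Crosswind Pharma AG (R2): 49% × 17% × 92% × 17% = 1.302812% of Fairlane Realty LP.
Chain via Wildmere Trust → Stonebridge Textiles S.p.A. → Halcyon Manufacturing Inc. (R2): 7% × 68% × 59% × 59% = 1.656956% of Fairlane Realty LP.
Aggregating (R1): 1.302812% + 1.656956% = 2.959768%.
2.959768% falls short of the 10% threshold by 7.040232 percentage points.

7.040232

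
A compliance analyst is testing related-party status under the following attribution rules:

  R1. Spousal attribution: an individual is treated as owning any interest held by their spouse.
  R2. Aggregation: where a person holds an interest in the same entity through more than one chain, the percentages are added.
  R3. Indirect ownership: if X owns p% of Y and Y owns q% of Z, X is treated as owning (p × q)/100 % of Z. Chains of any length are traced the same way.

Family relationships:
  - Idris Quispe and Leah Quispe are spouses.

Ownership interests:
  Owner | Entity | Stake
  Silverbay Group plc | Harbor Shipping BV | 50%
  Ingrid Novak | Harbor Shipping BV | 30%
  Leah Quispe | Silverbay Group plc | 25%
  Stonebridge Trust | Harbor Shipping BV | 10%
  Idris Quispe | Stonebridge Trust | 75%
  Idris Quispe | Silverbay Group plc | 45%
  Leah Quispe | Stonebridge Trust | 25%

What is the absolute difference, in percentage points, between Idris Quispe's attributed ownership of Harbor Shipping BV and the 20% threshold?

By spousal attribution (R1), Idris Quispe is treated as also owning Leah Quispe's interest in Silverbay Group plc, giving 45% + 25% = 70%.
By spousal attribution (R1), Idris Quispe is treated as also owning Leah Quispe's interest in Stonebridge Trust, giving 75% + 25% = 100%.
Chain via Silverbay Group plc (R3): 70% × 50% = 35% of Harbor Shipping BV.
Chain via Stonebridge Trust (R3): 100% × 10% = 10% of Harbor Shipping BV.
Aggregating (R2): 35% + 10% = 45%.
45% exceeds the 20% threshold by 25 percentage points.

25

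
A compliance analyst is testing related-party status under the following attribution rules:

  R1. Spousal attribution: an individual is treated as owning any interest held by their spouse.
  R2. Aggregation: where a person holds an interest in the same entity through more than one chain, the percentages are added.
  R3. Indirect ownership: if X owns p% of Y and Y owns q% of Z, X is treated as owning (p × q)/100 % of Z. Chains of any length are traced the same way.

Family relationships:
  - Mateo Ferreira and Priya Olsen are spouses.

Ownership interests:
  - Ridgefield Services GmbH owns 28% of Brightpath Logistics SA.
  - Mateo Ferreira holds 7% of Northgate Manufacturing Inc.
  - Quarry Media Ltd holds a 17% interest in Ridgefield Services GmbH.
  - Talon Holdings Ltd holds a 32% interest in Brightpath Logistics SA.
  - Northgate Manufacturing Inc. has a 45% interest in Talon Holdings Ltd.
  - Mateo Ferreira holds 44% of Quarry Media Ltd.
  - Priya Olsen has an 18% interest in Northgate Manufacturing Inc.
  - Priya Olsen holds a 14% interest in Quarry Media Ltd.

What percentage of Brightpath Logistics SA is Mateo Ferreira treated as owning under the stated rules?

By spousal attribution (R1), Mateo Ferreira is treated as also owning Priya Olsen's interest in Quarry Media Ltd, giving 44% + 14% = 58%.
By spousal attribution (R1), Mateo Ferreira is treated as also owning Priya Olsen's interest in Northgate Manufacturing Inc, giving 7% + 18% = 25%.
Chain via Quarry Media Ltd → Ridgefield Services GmbH (R3): 58% × 17% × 28% = 2.7608% of Brightpath Logistics SA.
Chain via Northgate Manufacturing Inc. → Talon Holdings Ltd (R3): 25% × 45% × 32% = 3.6% of Brightpath Logistics SA.
Aggregating (R2): 2.7608% + 3.6% = 6.3608%.

6.3608%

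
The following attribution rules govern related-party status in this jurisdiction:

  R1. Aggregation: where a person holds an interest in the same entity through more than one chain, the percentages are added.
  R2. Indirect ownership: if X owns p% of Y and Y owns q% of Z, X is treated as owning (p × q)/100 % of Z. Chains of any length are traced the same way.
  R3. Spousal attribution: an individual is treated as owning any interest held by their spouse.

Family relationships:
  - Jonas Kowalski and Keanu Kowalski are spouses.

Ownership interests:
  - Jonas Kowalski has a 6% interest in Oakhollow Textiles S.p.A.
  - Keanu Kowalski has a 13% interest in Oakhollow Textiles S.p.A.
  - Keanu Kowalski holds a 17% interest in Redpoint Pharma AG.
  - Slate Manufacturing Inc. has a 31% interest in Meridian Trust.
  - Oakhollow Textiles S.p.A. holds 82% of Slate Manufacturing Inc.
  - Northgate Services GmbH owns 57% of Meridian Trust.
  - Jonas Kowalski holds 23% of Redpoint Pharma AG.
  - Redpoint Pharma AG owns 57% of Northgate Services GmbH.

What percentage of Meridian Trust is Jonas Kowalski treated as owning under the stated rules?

By spousal attribution (R3), Jonas Kowalski is treated as also owning Keanu Kowalski's interest in Oakhollow Textiles S.p.A, giving 6% + 13% = 19%.
By spousal attribution (R3), Jonas Kowalski is treated as also owning Keanu Kowalski's interest in Redpoint Pharma AG, giving 23% + 17% = 40%.
Chain via Oakhollow Textiles S.p.A. → Slate Manufacturing Inc. (R2): 19% × 82% × 31% = 4.8298% of Meridian Trust.
Chain via Redpoint Pharma AG → Northgate Services GmbH (R2): 40% × 57% × 57% = 12.996% of Meridian Trust.
Aggregating (R1): 4.8298% + 12.996% = 17.8258%.

17.8258%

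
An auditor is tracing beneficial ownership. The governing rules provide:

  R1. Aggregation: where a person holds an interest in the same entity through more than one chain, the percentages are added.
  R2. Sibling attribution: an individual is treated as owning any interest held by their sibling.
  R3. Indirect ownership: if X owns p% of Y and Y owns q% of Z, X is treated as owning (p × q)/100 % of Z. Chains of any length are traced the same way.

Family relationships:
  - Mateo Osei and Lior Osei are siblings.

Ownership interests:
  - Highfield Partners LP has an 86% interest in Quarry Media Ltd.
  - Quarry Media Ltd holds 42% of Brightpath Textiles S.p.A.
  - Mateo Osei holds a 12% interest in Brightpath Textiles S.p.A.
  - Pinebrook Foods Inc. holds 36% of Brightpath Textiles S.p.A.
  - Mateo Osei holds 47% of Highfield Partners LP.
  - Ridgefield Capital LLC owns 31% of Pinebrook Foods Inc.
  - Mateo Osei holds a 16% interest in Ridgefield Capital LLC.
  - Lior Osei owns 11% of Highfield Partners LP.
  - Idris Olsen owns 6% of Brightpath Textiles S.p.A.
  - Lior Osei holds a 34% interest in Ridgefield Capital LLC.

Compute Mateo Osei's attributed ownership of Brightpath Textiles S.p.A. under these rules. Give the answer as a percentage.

By sibling attribution (R2), Mateo Osei is treated as also owning Lior Osei's interest in Highfield Partners LP, giving 47% + 11% = 58%.
By sibling attribution (R2), Mateo Osei is treated as also owning Lior Osei's interest in Ridgefield Capital LLC, giving 16% + 34% = 50%.
Chain via Highfield Partners LP → Quarry Media Ltd (R3): 58% × 86% × 42% = 20.9496% of Brightpath Textiles S.p.A.
Chain via Ridgefield Capital LLC → Pinebrook Foods Inc. (R3): 50% × 31% × 36% = 5.58% of Brightpath Textiles S.p.A.
Direct interest in Brightpath Textiles S.p.A: 12%.
Aggregating (R1): 20.9496% + 5.58% + 12% = 38.5296%.

38.5296%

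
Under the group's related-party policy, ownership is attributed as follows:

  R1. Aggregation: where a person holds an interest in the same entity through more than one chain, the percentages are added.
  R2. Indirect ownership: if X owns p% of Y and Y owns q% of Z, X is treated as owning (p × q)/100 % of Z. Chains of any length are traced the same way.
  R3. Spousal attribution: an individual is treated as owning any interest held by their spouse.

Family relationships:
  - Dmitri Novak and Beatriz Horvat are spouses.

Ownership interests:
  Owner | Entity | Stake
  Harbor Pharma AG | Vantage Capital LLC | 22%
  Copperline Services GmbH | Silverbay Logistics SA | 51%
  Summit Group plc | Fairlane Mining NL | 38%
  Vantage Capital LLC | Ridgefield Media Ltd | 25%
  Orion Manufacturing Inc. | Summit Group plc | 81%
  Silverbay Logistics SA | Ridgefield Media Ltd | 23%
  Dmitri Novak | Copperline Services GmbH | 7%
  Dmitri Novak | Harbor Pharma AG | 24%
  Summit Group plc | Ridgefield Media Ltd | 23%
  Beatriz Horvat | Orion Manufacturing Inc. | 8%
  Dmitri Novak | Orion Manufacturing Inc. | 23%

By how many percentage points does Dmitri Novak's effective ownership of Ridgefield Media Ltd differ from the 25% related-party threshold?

By spousal attribution (R3), Dmitri Novak is treated as also owning Beatriz Horvat's interest in Orion Manufacturing Inc, giving 23% + 8% = 31%.
Chain via Copperline Services GmbH → Silverbay Logistics SA (R2): 7% × 51% × 23% = 0.8211% of Ridgefield Media Ltd.
Chain via Harbor Pharma AG → Vantage Capital LLC (R2): 24% × 22% × 25% = 1.32% of Ridgefield Media Ltd.
Chain via Orion Manufacturing Inc. → Summit Group plc (R2): 31% × 81% × 23% = 5.7753% of Ridgefield Media Ltd.
Aggregating (R1): 0.8211% + 1.32% + 5.7753% = 7.9164%.
7.9164% falls short of the 25% threshold by 17.0836 percentage points.

17.0836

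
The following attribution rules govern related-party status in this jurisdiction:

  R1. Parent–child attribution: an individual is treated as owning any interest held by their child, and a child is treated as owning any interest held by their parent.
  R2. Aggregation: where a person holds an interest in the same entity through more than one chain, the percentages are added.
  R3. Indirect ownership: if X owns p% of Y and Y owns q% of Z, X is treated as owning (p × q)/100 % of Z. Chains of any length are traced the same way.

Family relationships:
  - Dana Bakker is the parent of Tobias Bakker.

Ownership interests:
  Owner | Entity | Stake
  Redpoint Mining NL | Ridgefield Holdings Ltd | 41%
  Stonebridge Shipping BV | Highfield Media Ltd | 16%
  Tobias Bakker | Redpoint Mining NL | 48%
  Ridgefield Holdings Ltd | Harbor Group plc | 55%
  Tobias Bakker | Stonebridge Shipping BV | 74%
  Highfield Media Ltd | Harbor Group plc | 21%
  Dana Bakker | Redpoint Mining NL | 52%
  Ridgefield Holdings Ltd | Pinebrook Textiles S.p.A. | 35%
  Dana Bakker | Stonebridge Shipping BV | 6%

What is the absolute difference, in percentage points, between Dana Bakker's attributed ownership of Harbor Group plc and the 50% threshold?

By parent–child attribution (R1), Dana Bakker is treated as also owning Tobias Bakker's interest in Redpoint Mining NL, giving 52% + 48% = 100%.
By parent–child attribution (R1), Dana Bakker is treated as also owning Tobias Bakker's interest in Stonebridge Shipping BV, giving 6% + 74% = 80%.
Chain via Redpoint Mining NL → Ridgefield Holdings Ltd (R3): 100% × 41% × 55% = 22.55% of Harbor Group plc.
Chain via Stonebridge Shipping BV → Highfield Media Ltd (R3): 80% × 16% × 21% = 2.688% of Harbor Group plc.
Aggregating (R2): 22.55% + 2.688% = 25.238%.
25.238% falls short of the 50% threshold by 24.762 percentage points.

24.762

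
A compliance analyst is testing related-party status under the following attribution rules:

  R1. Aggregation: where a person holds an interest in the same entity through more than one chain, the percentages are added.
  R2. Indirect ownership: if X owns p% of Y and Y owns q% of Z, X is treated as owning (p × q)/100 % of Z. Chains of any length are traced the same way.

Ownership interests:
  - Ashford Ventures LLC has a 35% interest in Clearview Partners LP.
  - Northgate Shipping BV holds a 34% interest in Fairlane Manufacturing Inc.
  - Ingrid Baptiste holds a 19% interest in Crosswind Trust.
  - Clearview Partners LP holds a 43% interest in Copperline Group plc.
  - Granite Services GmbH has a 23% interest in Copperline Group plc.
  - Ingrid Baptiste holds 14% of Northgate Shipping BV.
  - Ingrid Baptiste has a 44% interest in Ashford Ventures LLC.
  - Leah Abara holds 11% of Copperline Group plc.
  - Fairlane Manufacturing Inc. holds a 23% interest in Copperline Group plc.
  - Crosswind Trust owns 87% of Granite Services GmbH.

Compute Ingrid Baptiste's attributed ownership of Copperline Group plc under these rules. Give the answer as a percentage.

11.5187%

Chain via Northgate Shipping BV → Fairlane Manufacturing Inc. (R2): 14% × 34% × 23% = 1.0948% of Copperline Group plc.
Chain via Ashford Ventures LLC → Clearview Partners LP (R2): 44% × 35% × 43% = 6.622% of Copperline Group plc.
Chain via Crosswind Trust → Granite Services GmbH (R2): 19% × 87% × 23% = 3.8019% of Copperline Group plc.
Aggregating (R1): 1.0948% + 6.622% + 3.8019% = 11.5187%.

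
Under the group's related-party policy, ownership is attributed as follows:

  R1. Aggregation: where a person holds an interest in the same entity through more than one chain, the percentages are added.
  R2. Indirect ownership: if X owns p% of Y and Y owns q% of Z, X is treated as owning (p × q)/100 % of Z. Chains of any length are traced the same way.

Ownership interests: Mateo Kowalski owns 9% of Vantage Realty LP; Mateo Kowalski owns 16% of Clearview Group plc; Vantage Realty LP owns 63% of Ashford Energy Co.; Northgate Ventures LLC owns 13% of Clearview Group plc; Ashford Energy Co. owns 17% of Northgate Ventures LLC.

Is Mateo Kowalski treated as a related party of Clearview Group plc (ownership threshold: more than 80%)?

No

Chain via Vantage Realty LP → Ashford Energy Co. → Northgate Ventures LLC (R2): 9% × 63% × 17% × 13% = 0.125307% of Clearview Group plc.
Direct interest in Clearview Group plc: 16%.
Aggregating (R1): 0.125307% + 16% = 16.125307%.
16.125307% does not exceed the 80% threshold, so Mateo is not a related party to Clearview Group plc.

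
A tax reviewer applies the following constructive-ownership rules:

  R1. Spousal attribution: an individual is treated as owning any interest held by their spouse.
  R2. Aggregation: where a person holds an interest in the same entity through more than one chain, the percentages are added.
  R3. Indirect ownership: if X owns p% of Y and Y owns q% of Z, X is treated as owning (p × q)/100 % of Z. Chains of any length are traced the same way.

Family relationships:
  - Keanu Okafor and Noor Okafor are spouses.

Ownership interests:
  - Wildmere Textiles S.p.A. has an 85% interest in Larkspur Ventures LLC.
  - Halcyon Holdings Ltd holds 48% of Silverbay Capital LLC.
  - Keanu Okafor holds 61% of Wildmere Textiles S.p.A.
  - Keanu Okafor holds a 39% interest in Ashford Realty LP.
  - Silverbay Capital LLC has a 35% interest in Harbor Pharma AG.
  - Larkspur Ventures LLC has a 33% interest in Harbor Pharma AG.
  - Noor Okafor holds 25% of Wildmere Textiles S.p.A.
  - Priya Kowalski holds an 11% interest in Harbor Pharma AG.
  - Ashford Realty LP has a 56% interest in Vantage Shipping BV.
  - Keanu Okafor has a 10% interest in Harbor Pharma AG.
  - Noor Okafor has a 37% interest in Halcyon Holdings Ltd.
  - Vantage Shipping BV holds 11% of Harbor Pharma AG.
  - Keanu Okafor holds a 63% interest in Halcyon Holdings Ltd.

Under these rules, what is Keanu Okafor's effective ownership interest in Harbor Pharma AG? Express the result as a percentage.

53.3254%

By spousal attribution (R1), Keanu Okafor is treated as also owning Noor Okafor's interest in Wildmere Textiles S.p.A, giving 61% + 25% = 86%.
By spousal attribution (R1), Keanu Okafor is treated as also owning Noor Okafor's interest in Halcyon Holdings Ltd, giving 63% + 37% = 100%.
Chain via Ashford Realty LP → Vantage Shipping BV (R3): 39% × 56% × 11% = 2.4024% of Harbor Pharma AG.
Chain via Wildmere Textiles S.p.A. → Larkspur Ventures LLC (R3): 86% × 85% × 33% = 24.123% of Harbor Pharma AG.
Chain via Halcyon Holdings Ltd → Silverbay Capital LLC (R3): 100% × 48% × 35% = 16.8% of Harbor Pharma AG.
Direct interest in Harbor Pharma AG: 10%.
Aggregating (R2): 2.4024% + 24.123% + 16.8% + 10% = 53.3254%.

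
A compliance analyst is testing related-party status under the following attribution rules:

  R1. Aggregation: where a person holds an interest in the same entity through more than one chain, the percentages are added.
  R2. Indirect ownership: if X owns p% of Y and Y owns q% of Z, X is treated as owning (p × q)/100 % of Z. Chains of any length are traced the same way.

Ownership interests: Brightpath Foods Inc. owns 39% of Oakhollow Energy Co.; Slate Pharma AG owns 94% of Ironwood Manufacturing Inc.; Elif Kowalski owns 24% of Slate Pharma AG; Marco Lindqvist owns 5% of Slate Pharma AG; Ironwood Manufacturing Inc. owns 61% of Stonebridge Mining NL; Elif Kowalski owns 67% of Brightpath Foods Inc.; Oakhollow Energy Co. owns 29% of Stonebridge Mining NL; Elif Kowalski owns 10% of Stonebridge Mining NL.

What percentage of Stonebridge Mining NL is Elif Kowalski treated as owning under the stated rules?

31.3393%

Chain via Brightpath Foods Inc. → Oakhollow Energy Co. (R2): 67% × 39% × 29% = 7.5777% of Stonebridge Mining NL.
Chain via Slate Pharma AG → Ironwood Manufacturing Inc. (R2): 24% × 94% × 61% = 13.7616% of Stonebridge Mining NL.
Direct interest in Stonebridge Mining NL: 10%.
Aggregating (R1): 7.5777% + 13.7616% + 10% = 31.3393%.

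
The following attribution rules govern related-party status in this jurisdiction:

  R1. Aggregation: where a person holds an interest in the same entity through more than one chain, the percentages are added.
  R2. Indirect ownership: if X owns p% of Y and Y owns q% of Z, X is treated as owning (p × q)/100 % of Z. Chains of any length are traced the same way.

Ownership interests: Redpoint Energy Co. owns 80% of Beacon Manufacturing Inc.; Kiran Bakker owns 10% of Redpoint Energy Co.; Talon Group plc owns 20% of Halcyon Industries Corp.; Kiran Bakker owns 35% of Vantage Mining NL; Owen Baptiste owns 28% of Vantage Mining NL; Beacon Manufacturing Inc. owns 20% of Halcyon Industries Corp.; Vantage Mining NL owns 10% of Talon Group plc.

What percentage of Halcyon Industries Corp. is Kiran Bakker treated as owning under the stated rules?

Chain via Vantage Mining NL → Talon Group plc (R2): 35% × 10% × 20% = 0.7% of Halcyon Industries Corp.
Chain via Redpoint Energy Co. → Beacon Manufacturing Inc. (R2): 10% × 80% × 20% = 1.6% of Halcyon Industries Corp.
Aggregating (R1): 0.7% + 1.6% = 2.3%.

2.3%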